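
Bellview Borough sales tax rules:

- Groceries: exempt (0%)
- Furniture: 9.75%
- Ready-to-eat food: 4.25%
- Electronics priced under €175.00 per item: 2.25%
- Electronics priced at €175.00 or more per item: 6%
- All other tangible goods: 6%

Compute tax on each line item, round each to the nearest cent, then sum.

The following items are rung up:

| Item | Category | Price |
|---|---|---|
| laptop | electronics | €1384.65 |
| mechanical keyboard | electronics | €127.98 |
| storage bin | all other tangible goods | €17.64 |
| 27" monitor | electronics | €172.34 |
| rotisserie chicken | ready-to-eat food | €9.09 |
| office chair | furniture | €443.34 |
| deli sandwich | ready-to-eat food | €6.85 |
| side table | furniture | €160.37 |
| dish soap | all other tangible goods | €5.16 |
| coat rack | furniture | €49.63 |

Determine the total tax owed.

€155.60

Laptop €1384.65: electronics, €175.00 or more → 6% → €83.08
Mechanical keyboard €127.98: electronics, under €175.00 → 2.25% → €2.88
Storage bin €17.64: all other tangible goods → 6% → €1.06
27" monitor €172.34: electronics, under €175.00 → 2.25% → €3.88
Rotisserie chicken €9.09: ready-to-eat food → 4.25% → €0.39
Office chair €443.34: furniture → 9.75% → €43.23
Deli sandwich €6.85: ready-to-eat food → 4.25% → €0.29
Side table €160.37: furniture → 9.75% → €15.64
Dish soap €5.16: all other tangible goods → 6% → €0.31
Coat rack €49.63: furniture → 9.75% → €4.84
Total tax = €83.08 + €2.88 + €1.06 + €3.88 + €0.39 + €43.23 + €0.29 + €15.64 + €0.31 + €4.84 = €155.60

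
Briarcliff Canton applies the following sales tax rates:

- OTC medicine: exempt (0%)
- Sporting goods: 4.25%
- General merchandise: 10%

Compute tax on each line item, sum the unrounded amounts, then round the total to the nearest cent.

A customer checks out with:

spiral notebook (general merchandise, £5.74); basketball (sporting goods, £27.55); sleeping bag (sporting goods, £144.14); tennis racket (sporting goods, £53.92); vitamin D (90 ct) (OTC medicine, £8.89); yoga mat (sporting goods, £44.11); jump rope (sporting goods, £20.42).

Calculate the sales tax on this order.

Spiral notebook £5.74: general merchandise → 10% → £0.574
Basketball £27.55: sporting goods → 4.25% → £1.170875
Sleeping bag £144.14: sporting goods → 4.25% → £6.12595
Tennis racket £53.92: sporting goods → 4.25% → £2.2916
Vitamin D (90 ct) £8.89: OTC medicine → 0% → £0.00
Yoga mat £44.11: sporting goods → 4.25% → £1.874675
Jump rope £20.42: sporting goods → 4.25% → £0.86785
Unrounded tax sum = £12.90495 → £12.90

£12.90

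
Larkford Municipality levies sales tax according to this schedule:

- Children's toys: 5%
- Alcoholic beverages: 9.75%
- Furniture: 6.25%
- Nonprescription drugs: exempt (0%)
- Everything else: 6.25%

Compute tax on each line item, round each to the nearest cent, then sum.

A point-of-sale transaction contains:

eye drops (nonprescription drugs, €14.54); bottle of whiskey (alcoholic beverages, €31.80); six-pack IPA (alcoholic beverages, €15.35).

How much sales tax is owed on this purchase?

€4.60

Eye drops €14.54: nonprescription drugs → 0% → €0.00
Bottle of whiskey €31.80: alcoholic beverages → 9.75% → €3.10
Six-pack IPA €15.35: alcoholic beverages → 9.75% → €1.50
Total tax = €3.10 + €1.50 = €4.60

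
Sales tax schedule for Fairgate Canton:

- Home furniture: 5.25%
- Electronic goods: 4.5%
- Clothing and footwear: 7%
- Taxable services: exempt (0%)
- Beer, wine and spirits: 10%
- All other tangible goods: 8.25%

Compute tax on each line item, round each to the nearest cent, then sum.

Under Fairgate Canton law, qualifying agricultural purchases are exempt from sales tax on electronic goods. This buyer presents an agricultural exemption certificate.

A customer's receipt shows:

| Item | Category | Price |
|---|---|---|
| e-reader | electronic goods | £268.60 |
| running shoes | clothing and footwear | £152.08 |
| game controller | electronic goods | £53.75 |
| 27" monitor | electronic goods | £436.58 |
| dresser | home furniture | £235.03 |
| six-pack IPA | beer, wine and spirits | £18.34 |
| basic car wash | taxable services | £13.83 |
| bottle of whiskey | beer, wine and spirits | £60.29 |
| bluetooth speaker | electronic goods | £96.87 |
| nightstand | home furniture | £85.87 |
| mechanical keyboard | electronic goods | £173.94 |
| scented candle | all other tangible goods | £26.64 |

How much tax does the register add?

£37.56

E-reader £268.60: electronic goods, buyer-exempt → 0% → £0.00
Running shoes £152.08: clothing and footwear → 7% → £10.65
Game controller £53.75: electronic goods, buyer-exempt → 0% → £0.00
27" monitor £436.58: electronic goods, buyer-exempt → 0% → £0.00
Dresser £235.03: home furniture → 5.25% → £12.34
Six-pack IPA £18.34: beer, wine and spirits → 10% → £1.83
Basic car wash £13.83: taxable services → 0% → £0.00
Bottle of whiskey £60.29: beer, wine and spirits → 10% → £6.03
Bluetooth speaker £96.87: electronic goods, buyer-exempt → 0% → £0.00
Nightstand £85.87: home furniture → 5.25% → £4.51
Mechanical keyboard £173.94: electronic goods, buyer-exempt → 0% → £0.00
Scented candle £26.64: all other tangible goods → 8.25% → £2.20
Total tax = £10.65 + £12.34 + £1.83 + £6.03 + £4.51 + £2.20 = £37.56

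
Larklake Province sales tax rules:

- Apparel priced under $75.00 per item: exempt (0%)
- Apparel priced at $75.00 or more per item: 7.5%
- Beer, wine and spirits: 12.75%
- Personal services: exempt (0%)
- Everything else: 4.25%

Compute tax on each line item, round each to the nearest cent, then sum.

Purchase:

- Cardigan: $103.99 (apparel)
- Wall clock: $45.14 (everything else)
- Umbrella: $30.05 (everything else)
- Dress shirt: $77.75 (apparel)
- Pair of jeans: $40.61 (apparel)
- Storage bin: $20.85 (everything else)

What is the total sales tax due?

Cardigan $103.99: apparel, $75.00 or more → 7.5% → $7.80
Wall clock $45.14: everything else → 4.25% → $1.92
Umbrella $30.05: everything else → 4.25% → $1.28
Dress shirt $77.75: apparel, $75.00 or more → 7.5% → $5.83
Pair of jeans $40.61: apparel, under $75.00 → 0% → $0.00
Storage bin $20.85: everything else → 4.25% → $0.89
Total tax = $7.80 + $1.92 + $1.28 + $5.83 + $0.89 = $17.72

$17.72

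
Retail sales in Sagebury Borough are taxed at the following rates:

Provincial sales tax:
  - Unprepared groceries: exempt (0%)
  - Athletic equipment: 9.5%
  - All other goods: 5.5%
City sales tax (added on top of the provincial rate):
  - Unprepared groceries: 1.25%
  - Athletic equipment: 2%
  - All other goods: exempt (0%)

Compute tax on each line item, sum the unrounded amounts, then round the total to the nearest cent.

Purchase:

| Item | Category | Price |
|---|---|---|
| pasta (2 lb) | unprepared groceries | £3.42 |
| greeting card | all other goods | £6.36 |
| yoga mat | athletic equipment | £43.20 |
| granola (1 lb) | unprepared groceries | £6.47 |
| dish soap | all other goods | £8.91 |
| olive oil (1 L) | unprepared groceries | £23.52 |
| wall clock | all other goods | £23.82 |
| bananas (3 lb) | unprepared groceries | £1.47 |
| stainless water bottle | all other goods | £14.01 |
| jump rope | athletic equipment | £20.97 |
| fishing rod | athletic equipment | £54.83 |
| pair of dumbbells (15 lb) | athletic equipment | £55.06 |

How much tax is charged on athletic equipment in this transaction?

Yoga mat £43.20: athletic equipment → 9.5% + 2% city = 11.5% → £4.968
Jump rope £20.97: athletic equipment → 9.5% + 2% city = 11.5% → £2.41155
Fishing rod £54.83: athletic equipment → 9.5% + 2% city = 11.5% → £6.30545
Pair of dumbbells (15 lb) £55.06: athletic equipment → 9.5% + 2% city = 11.5% → £6.3319
Tax on athletic equipment: unrounded sum = £20.0169 → £20.02

£20.02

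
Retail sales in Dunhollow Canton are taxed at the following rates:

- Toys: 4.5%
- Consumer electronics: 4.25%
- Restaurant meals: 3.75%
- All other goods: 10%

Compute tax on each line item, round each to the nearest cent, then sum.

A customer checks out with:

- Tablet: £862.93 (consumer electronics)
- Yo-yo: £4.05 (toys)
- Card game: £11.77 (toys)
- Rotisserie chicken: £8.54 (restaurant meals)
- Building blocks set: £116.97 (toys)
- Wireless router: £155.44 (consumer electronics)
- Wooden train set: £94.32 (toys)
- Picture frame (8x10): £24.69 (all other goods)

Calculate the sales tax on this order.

£56.28

Tablet £862.93: consumer electronics → 4.25% → £36.67
Yo-yo £4.05: toys → 4.5% → £0.18
Card game £11.77: toys → 4.5% → £0.53
Rotisserie chicken £8.54: restaurant meals → 3.75% → £0.32
Building blocks set £116.97: toys → 4.5% → £5.26
Wireless router £155.44: consumer electronics → 4.25% → £6.61
Wooden train set £94.32: toys → 4.5% → £4.24
Picture frame (8x10) £24.69: all other goods → 10% → £2.47
Total tax = £36.67 + £0.18 + £0.53 + £0.32 + £5.26 + £6.61 + £4.24 + £2.47 = £56.28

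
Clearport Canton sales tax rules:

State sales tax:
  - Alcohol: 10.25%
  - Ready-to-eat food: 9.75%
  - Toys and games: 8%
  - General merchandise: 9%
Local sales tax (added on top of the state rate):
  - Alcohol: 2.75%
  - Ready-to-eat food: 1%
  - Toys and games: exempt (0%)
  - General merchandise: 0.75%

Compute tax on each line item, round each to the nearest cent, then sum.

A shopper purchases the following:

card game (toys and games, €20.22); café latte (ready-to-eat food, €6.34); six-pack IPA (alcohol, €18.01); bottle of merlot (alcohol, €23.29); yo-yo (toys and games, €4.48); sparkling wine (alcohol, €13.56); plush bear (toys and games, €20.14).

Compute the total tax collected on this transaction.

€11.40

Card game €20.22: toys and games → 8% + 0% local = 8% → €1.62
Café latte €6.34: ready-to-eat food → 9.75% + 1% local = 10.75% → €0.68
Six-pack IPA €18.01: alcohol → 10.25% + 2.75% local = 13% → €2.34
Bottle of merlot €23.29: alcohol → 10.25% + 2.75% local = 13% → €3.03
Yo-yo €4.48: toys and games → 8% + 0% local = 8% → €0.36
Sparkling wine €13.56: alcohol → 10.25% + 2.75% local = 13% → €1.76
Plush bear €20.14: toys and games → 8% + 0% local = 8% → €1.61
Total tax = €1.62 + €0.68 + €2.34 + €3.03 + €0.36 + €1.76 + €1.61 = €11.40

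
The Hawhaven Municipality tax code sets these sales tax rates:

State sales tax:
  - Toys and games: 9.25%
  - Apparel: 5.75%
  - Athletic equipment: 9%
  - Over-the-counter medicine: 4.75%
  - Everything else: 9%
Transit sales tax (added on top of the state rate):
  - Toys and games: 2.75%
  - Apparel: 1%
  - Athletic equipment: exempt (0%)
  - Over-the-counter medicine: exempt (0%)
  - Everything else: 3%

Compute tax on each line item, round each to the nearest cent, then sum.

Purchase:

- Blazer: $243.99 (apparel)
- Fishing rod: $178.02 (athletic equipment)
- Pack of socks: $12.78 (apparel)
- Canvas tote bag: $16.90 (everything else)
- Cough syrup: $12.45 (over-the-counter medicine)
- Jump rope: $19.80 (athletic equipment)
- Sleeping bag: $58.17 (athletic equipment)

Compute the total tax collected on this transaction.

Blazer $243.99: apparel → 5.75% + 1% transit = 6.75% → $16.47
Fishing rod $178.02: athletic equipment → 9% + 0% transit = 9% → $16.02
Pack of socks $12.78: apparel → 5.75% + 1% transit = 6.75% → $0.86
Canvas tote bag $16.90: everything else → 9% + 3% transit = 12% → $2.03
Cough syrup $12.45: over-the-counter medicine → 4.75% + 0% transit = 4.75% → $0.59
Jump rope $19.80: athletic equipment → 9% + 0% transit = 9% → $1.78
Sleeping bag $58.17: athletic equipment → 9% + 0% transit = 9% → $5.24
Total tax = $16.47 + $16.02 + $0.86 + $2.03 + $0.59 + $1.78 + $5.24 = $42.99

$42.99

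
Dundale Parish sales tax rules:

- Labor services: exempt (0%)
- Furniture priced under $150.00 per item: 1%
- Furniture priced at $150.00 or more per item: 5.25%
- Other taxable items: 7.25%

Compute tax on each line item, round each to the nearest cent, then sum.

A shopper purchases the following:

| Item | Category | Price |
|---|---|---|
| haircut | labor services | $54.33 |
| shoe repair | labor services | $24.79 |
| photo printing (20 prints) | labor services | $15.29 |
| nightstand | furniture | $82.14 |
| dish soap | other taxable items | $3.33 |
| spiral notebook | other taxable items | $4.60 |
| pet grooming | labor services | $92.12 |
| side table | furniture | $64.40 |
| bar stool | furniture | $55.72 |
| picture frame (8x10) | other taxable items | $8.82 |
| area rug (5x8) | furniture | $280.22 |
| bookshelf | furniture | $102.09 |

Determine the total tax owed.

$18.96

Haircut $54.33: labor services → 0% → $0.00
Shoe repair $24.79: labor services → 0% → $0.00
Photo printing (20 prints) $15.29: labor services → 0% → $0.00
Nightstand $82.14: furniture, under $150.00 → 1% → $0.82
Dish soap $3.33: other taxable items → 7.25% → $0.24
Spiral notebook $4.60: other taxable items → 7.25% → $0.33
Pet grooming $92.12: labor services → 0% → $0.00
Side table $64.40: furniture, under $150.00 → 1% → $0.64
Bar stool $55.72: furniture, under $150.00 → 1% → $0.56
Picture frame (8x10) $8.82: other taxable items → 7.25% → $0.64
Area rug (5x8) $280.22: furniture, $150.00 or more → 5.25% → $14.71
Bookshelf $102.09: furniture, under $150.00 → 1% → $1.02
Total tax = $0.82 + $0.24 + $0.33 + $0.64 + $0.56 + $0.64 + $14.71 + $1.02 = $18.96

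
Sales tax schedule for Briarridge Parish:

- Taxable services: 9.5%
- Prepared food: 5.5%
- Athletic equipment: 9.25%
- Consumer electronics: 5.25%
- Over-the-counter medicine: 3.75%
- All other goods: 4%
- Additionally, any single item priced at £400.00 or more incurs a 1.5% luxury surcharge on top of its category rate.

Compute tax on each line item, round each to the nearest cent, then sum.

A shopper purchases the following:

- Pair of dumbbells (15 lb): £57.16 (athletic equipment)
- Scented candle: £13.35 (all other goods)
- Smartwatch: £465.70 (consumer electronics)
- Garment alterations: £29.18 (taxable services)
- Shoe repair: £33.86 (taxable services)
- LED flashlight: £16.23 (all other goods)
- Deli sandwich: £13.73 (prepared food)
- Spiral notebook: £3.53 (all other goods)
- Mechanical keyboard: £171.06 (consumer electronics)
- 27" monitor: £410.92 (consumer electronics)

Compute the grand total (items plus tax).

£1296.23

Pair of dumbbells (15 lb) £57.16: athletic equipment → 9.25% → £5.29
Scented candle £13.35: all other goods → 4% → £0.53
Smartwatch £465.70: consumer electronics → 5.25% + 1.5% surcharge = 6.75% → £31.43
Garment alterations £29.18: taxable services → 9.5% → £2.77
Shoe repair £33.86: taxable services → 9.5% → £3.22
LED flashlight £16.23: all other goods → 4% → £0.65
Deli sandwich £13.73: prepared food → 5.5% → £0.76
Spiral notebook £3.53: all other goods → 4% → £0.14
Mechanical keyboard £171.06: consumer electronics → 5.25% → £8.98
27" monitor £410.92: consumer electronics → 5.25% + 1.5% surcharge = 6.75% → £27.74
Subtotal = £1214.72; tax = £81.51; total due = £1296.23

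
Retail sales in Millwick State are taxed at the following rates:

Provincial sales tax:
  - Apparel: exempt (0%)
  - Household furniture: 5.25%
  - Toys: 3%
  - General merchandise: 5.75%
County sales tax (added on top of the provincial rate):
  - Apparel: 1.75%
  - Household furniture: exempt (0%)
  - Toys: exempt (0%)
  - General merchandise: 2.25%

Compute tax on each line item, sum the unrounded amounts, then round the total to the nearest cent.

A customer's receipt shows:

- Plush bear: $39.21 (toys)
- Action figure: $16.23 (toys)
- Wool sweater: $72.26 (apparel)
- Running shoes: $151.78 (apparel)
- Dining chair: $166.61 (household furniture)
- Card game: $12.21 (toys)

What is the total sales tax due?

Plush bear $39.21: toys → 3% + 0% county = 3% → $1.1763
Action figure $16.23: toys → 3% + 0% county = 3% → $0.4869
Wool sweater $72.26: apparel → 0% + 1.75% county = 1.75% → $1.26455
Running shoes $151.78: apparel → 0% + 1.75% county = 1.75% → $2.65615
Dining chair $166.61: household furniture → 5.25% + 0% county = 5.25% → $8.747025
Card game $12.21: toys → 3% + 0% county = 3% → $0.3663
Unrounded tax sum = $14.697225 → $14.70

$14.70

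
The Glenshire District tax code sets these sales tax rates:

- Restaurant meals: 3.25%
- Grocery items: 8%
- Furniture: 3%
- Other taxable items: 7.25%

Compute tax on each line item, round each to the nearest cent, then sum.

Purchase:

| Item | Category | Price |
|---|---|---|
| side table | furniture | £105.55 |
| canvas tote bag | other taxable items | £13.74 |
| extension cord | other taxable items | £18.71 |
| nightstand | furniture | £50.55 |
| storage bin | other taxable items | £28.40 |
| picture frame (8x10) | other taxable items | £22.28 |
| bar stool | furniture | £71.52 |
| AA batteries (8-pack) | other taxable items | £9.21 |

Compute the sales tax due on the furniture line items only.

£6.84

Side table £105.55: furniture → 3% → £3.17
Nightstand £50.55: furniture → 3% → £1.52
Bar stool £71.52: furniture → 3% → £2.15
Tax on furniture = £3.17 + £1.52 + £2.15 = £6.84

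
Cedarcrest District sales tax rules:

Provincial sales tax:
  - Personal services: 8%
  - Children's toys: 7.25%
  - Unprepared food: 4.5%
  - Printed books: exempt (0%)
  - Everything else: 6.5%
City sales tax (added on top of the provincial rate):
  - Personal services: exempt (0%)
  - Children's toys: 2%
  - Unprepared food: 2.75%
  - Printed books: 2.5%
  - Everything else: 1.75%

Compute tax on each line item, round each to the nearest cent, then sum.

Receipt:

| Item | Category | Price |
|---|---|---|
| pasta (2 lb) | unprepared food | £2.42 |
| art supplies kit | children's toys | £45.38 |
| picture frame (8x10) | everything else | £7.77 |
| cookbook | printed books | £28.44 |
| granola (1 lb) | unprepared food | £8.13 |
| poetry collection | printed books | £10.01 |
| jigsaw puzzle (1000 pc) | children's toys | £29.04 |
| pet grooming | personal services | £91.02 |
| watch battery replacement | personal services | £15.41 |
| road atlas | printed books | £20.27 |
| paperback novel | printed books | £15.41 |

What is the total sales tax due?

Pasta (2 lb) £2.42: unprepared food → 4.5% + 2.75% city = 7.25% → £0.18
Art supplies kit £45.38: children's toys → 7.25% + 2% city = 9.25% → £4.20
Picture frame (8x10) £7.77: everything else → 6.5% + 1.75% city = 8.25% → £0.64
Cookbook £28.44: printed books → 0% + 2.5% city = 2.5% → £0.71
Granola (1 lb) £8.13: unprepared food → 4.5% + 2.75% city = 7.25% → £0.59
Poetry collection £10.01: printed books → 0% + 2.5% city = 2.5% → £0.25
Jigsaw puzzle (1000 pc) £29.04: children's toys → 7.25% + 2% city = 9.25% → £2.69
Pet grooming £91.02: personal services → 8% + 0% city = 8% → £7.28
Watch battery replacement £15.41: personal services → 8% + 0% city = 8% → £1.23
Road atlas £20.27: printed books → 0% + 2.5% city = 2.5% → £0.51
Paperback novel £15.41: printed books → 0% + 2.5% city = 2.5% → £0.39
Total tax = £0.18 + £4.20 + £0.64 + £0.71 + £0.59 + £0.25 + £2.69 + £7.28 + £1.23 + £0.51 + £0.39 = £18.67

£18.67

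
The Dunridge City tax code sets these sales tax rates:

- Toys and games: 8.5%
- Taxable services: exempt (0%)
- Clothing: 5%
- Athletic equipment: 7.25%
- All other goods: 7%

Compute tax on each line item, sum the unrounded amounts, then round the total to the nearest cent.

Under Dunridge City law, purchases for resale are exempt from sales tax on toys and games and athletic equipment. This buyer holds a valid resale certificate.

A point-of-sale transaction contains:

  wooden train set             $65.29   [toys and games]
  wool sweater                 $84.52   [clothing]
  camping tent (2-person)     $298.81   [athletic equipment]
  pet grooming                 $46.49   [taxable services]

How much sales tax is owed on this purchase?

$4.23

Wooden train set $65.29: toys and games, buyer-exempt → 0% → $0.00
Wool sweater $84.52: clothing → 5% → $4.226
Camping tent (2-person) $298.81: athletic equipment, buyer-exempt → 0% → $0.00
Pet grooming $46.49: taxable services → 0% → $0.00
Unrounded tax sum = $4.226 → $4.23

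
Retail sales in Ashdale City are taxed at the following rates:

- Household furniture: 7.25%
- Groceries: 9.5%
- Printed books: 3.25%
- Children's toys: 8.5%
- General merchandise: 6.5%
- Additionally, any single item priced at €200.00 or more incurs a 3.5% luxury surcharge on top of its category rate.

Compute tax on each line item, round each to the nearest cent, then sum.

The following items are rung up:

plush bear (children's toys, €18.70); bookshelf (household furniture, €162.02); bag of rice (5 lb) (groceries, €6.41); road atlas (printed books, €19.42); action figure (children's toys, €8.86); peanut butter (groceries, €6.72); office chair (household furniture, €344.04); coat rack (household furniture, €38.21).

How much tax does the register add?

Plush bear €18.70: children's toys → 8.5% → €1.59
Bookshelf €162.02: household furniture → 7.25% → €11.75
Bag of rice (5 lb) €6.41: groceries → 9.5% → €0.61
Road atlas €19.42: printed books → 3.25% → €0.63
Action figure €8.86: children's toys → 8.5% → €0.75
Peanut butter €6.72: groceries → 9.5% → €0.64
Office chair €344.04: household furniture → 7.25% + 3.5% surcharge = 10.75% → €36.98
Coat rack €38.21: household furniture → 7.25% → €2.77
Total tax = €1.59 + €11.75 + €0.61 + €0.63 + €0.75 + €0.64 + €36.98 + €2.77 = €55.72

€55.72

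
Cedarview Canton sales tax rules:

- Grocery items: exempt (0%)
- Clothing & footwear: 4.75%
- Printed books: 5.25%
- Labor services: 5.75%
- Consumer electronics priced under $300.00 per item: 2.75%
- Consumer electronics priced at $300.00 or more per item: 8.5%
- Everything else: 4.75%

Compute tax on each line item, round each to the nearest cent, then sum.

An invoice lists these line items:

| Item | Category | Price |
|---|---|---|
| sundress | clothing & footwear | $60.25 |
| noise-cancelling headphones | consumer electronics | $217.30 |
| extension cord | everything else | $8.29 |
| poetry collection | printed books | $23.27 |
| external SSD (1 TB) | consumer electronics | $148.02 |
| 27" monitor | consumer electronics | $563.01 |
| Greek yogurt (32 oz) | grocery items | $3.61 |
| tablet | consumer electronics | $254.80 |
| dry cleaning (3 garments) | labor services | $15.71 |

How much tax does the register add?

Sundress $60.25: clothing & footwear → 4.75% → $2.86
Noise-cancelling headphones $217.30: consumer electronics, under $300.00 → 2.75% → $5.98
Extension cord $8.29: everything else → 4.75% → $0.39
Poetry collection $23.27: printed books → 5.25% → $1.22
External SSD (1 TB) $148.02: consumer electronics, under $300.00 → 2.75% → $4.07
27" monitor $563.01: consumer electronics, $300.00 or more → 8.5% → $47.86
Greek yogurt (32 oz) $3.61: grocery items → 0% → $0.00
Tablet $254.80: consumer electronics, under $300.00 → 2.75% → $7.01
Dry cleaning (3 garments) $15.71: labor services → 5.75% → $0.90
Total tax = $2.86 + $5.98 + $0.39 + $1.22 + $4.07 + $47.86 + $7.01 + $0.90 = $70.29

$70.29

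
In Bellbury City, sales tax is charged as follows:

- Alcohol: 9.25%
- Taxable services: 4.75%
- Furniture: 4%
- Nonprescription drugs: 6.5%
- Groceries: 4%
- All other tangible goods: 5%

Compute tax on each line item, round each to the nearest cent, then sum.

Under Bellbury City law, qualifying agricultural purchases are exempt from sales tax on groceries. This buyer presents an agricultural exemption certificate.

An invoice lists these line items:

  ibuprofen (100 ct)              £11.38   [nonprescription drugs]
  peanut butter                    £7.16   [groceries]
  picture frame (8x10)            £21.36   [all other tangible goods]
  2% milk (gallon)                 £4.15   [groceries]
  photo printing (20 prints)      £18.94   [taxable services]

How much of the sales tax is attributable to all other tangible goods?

Picture frame (8x10) £21.36: all other tangible goods → 5% → £1.07
Tax on all other tangible goods = £1.07

£1.07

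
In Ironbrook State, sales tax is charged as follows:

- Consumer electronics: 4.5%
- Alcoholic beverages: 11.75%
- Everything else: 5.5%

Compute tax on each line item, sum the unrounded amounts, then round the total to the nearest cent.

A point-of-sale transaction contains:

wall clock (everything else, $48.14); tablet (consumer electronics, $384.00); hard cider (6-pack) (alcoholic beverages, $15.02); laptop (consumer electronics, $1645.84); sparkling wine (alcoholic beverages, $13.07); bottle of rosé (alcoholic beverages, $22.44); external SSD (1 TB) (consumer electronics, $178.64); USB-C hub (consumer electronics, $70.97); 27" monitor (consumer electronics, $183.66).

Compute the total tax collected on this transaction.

$119.42

Wall clock $48.14: everything else → 5.5% → $2.6477
Tablet $384.00: consumer electronics → 4.5% → $17.28
Hard cider (6-pack) $15.02: alcoholic beverages → 11.75% → $1.76485
Laptop $1645.84: consumer electronics → 4.5% → $74.0628
Sparkling wine $13.07: alcoholic beverages → 11.75% → $1.535725
Bottle of rosé $22.44: alcoholic beverages → 11.75% → $2.6367
External SSD (1 TB) $178.64: consumer electronics → 4.5% → $8.0388
USB-C hub $70.97: consumer electronics → 4.5% → $3.19365
27" monitor $183.66: consumer electronics → 4.5% → $8.2647
Unrounded tax sum = $119.424925 → $119.42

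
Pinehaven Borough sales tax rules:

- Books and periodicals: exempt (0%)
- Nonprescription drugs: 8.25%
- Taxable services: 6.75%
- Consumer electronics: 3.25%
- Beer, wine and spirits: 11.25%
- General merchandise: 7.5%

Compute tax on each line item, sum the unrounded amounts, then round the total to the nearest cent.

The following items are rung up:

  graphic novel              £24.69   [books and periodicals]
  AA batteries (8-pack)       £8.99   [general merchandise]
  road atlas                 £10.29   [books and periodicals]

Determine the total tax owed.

£0.67

Graphic novel £24.69: books and periodicals → 0% → £0.00
AA batteries (8-pack) £8.99: general merchandise → 7.5% → £0.67425
Road atlas £10.29: books and periodicals → 0% → £0.00
Unrounded tax sum = £0.67425 → £0.67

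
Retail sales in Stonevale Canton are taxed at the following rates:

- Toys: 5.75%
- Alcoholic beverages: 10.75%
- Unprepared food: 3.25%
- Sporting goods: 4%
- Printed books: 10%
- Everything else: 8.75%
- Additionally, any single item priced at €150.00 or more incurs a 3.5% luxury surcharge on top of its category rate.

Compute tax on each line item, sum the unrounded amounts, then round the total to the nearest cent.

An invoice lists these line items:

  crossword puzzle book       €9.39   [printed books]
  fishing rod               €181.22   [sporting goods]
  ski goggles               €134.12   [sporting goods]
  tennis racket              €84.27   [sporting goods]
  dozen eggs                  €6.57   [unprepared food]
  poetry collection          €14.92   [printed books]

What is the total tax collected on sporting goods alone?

€22.33

Fishing rod €181.22: sporting goods → 4% + 3.5% surcharge = 7.5% → €13.5915
Ski goggles €134.12: sporting goods → 4% → €5.3648
Tennis racket €84.27: sporting goods → 4% → €3.3708
Tax on sporting goods: unrounded sum = €22.3271 → €22.33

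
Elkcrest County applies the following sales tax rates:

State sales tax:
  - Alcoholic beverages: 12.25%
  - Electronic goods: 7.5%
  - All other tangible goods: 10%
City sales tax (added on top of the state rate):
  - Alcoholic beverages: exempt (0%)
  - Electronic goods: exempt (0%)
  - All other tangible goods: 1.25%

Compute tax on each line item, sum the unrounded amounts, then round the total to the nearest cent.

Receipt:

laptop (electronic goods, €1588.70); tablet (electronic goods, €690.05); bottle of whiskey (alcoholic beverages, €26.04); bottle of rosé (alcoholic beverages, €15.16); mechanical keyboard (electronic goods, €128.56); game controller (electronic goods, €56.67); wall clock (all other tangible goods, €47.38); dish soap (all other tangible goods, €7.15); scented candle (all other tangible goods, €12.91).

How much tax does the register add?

€197.43

Laptop €1588.70: electronic goods → 7.5% + 0% city = 7.5% → €119.1525
Tablet €690.05: electronic goods → 7.5% + 0% city = 7.5% → €51.75375
Bottle of whiskey €26.04: alcoholic beverages → 12.25% + 0% city = 12.25% → €3.1899
Bottle of rosé €15.16: alcoholic beverages → 12.25% + 0% city = 12.25% → €1.8571
Mechanical keyboard €128.56: electronic goods → 7.5% + 0% city = 7.5% → €9.642
Game controller €56.67: electronic goods → 7.5% + 0% city = 7.5% → €4.25025
Wall clock €47.38: all other tangible goods → 10% + 1.25% city = 11.25% → €5.33025
Dish soap €7.15: all other tangible goods → 10% + 1.25% city = 11.25% → €0.804375
Scented candle €12.91: all other tangible goods → 10% + 1.25% city = 11.25% → €1.452375
Unrounded tax sum = €197.4325 → €197.43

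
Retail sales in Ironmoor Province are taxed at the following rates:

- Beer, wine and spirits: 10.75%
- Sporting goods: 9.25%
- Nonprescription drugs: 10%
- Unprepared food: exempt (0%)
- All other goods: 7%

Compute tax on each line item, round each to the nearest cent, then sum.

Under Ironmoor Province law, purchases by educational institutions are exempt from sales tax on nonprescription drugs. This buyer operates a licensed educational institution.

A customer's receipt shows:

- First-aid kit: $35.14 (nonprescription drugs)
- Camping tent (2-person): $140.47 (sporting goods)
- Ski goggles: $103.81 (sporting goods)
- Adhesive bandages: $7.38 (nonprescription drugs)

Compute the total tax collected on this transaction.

$22.59

First-aid kit $35.14: nonprescription drugs, buyer-exempt → 0% → $0.00
Camping tent (2-person) $140.47: sporting goods → 9.25% → $12.99
Ski goggles $103.81: sporting goods → 9.25% → $9.60
Adhesive bandages $7.38: nonprescription drugs, buyer-exempt → 0% → $0.00
Total tax = $12.99 + $9.60 = $22.59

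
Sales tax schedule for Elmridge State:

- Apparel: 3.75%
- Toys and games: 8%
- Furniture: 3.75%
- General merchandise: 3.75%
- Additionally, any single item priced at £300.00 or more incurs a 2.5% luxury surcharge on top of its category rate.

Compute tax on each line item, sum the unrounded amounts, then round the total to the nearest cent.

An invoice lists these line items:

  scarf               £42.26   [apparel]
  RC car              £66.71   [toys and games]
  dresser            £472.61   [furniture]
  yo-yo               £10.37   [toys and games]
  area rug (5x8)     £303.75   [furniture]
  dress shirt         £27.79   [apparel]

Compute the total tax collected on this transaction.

£57.32

Scarf £42.26: apparel → 3.75% → £1.58475
RC car £66.71: toys and games → 8% → £5.3368
Dresser £472.61: furniture → 3.75% + 2.5% surcharge = 6.25% → £29.538125
Yo-yo £10.37: toys and games → 8% → £0.8296
Area rug (5x8) £303.75: furniture → 3.75% + 2.5% surcharge = 6.25% → £18.984375
Dress shirt £27.79: apparel → 3.75% → £1.042125
Unrounded tax sum = £57.315775 → £57.32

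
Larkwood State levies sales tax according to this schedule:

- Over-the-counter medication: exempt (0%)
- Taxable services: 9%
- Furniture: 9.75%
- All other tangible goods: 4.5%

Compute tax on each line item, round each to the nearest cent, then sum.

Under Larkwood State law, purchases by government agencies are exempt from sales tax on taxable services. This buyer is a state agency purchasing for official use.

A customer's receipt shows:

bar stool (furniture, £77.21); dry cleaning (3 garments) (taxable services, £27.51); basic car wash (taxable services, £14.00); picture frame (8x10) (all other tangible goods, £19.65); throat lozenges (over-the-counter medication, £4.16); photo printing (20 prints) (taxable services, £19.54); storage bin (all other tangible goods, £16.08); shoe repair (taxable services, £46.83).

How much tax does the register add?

Bar stool £77.21: furniture → 9.75% → £7.53
Dry cleaning (3 garments) £27.51: taxable services, buyer-exempt → 0% → £0.00
Basic car wash £14.00: taxable services, buyer-exempt → 0% → £0.00
Picture frame (8x10) £19.65: all other tangible goods → 4.5% → £0.88
Throat lozenges £4.16: over-the-counter medication → 0% → £0.00
Photo printing (20 prints) £19.54: taxable services, buyer-exempt → 0% → £0.00
Storage bin £16.08: all other tangible goods → 4.5% → £0.72
Shoe repair £46.83: taxable services, buyer-exempt → 0% → £0.00
Total tax = £7.53 + £0.88 + £0.72 = £9.13

£9.13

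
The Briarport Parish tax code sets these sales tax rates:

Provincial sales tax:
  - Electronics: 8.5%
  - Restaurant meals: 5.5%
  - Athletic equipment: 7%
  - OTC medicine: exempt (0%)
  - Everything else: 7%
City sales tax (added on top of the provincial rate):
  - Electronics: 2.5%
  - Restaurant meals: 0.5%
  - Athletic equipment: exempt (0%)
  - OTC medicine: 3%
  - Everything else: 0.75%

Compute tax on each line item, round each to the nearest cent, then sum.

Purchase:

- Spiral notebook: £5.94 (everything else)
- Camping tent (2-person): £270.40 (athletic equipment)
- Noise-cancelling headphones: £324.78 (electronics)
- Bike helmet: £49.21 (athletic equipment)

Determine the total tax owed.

£58.56

Spiral notebook £5.94: everything else → 7% + 0.75% city = 7.75% → £0.46
Camping tent (2-person) £270.40: athletic equipment → 7% + 0% city = 7% → £18.93
Noise-cancelling headphones £324.78: electronics → 8.5% + 2.5% city = 11% → £35.73
Bike helmet £49.21: athletic equipment → 7% + 0% city = 7% → £3.44
Total tax = £0.46 + £18.93 + £35.73 + £3.44 = £58.56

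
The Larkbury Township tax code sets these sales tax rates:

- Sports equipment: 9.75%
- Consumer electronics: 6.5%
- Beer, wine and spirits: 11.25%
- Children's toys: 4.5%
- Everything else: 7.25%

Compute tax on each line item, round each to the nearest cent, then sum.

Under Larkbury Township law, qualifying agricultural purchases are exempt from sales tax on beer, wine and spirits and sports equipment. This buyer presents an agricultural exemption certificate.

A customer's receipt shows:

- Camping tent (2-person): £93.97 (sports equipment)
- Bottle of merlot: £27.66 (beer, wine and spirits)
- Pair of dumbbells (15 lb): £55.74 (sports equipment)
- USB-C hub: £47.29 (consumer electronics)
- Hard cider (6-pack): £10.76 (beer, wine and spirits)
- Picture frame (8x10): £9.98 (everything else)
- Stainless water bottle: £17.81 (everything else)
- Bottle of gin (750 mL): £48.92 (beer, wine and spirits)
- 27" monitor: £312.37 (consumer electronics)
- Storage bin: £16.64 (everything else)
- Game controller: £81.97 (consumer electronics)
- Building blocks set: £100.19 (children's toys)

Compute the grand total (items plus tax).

£859.73

Camping tent (2-person) £93.97: sports equipment, buyer-exempt → 0% → £0.00
Bottle of merlot £27.66: beer, wine and spirits, buyer-exempt → 0% → £0.00
Pair of dumbbells (15 lb) £55.74: sports equipment, buyer-exempt → 0% → £0.00
USB-C hub £47.29: consumer electronics → 6.5% → £3.07
Hard cider (6-pack) £10.76: beer, wine and spirits, buyer-exempt → 0% → £0.00
Picture frame (8x10) £9.98: everything else → 7.25% → £0.72
Stainless water bottle £17.81: everything else → 7.25% → £1.29
Bottle of gin (750 mL) £48.92: beer, wine and spirits, buyer-exempt → 0% → £0.00
27" monitor £312.37: consumer electronics → 6.5% → £20.30
Storage bin £16.64: everything else → 7.25% → £1.21
Game controller £81.97: consumer electronics → 6.5% → £5.33
Building blocks set £100.19: children's toys → 4.5% → £4.51
Subtotal = £823.30; tax = £36.43; total due = £859.73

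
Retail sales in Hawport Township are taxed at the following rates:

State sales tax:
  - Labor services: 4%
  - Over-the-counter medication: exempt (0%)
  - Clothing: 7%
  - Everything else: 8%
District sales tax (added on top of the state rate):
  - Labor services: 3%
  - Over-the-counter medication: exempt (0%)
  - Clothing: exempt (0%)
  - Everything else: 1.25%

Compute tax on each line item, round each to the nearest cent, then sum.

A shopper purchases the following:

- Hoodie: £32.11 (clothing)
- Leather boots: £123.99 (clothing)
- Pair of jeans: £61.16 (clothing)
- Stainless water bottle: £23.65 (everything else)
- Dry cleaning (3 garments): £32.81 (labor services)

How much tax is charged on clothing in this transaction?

Hoodie £32.11: clothing → 7% + 0% district = 7% → £2.25
Leather boots £123.99: clothing → 7% + 0% district = 7% → £8.68
Pair of jeans £61.16: clothing → 7% + 0% district = 7% → £4.28
Tax on clothing = £2.25 + £8.68 + £4.28 = £15.21

£15.21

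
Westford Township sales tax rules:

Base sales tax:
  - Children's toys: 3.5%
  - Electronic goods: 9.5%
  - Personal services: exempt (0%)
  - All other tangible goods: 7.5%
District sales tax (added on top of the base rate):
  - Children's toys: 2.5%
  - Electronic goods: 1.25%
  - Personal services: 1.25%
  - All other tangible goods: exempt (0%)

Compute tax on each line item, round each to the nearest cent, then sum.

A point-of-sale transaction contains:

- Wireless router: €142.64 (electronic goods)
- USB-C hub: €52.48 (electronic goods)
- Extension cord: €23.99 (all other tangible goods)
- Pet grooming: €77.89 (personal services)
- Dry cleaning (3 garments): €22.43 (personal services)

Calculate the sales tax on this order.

€24.02

Wireless router €142.64: electronic goods → 9.5% + 1.25% district = 10.75% → €15.33
USB-C hub €52.48: electronic goods → 9.5% + 1.25% district = 10.75% → €5.64
Extension cord €23.99: all other tangible goods → 7.5% + 0% district = 7.5% → €1.80
Pet grooming €77.89: personal services → 0% + 1.25% district = 1.25% → €0.97
Dry cleaning (3 garments) €22.43: personal services → 0% + 1.25% district = 1.25% → €0.28
Total tax = €15.33 + €5.64 + €1.80 + €0.97 + €0.28 = €24.02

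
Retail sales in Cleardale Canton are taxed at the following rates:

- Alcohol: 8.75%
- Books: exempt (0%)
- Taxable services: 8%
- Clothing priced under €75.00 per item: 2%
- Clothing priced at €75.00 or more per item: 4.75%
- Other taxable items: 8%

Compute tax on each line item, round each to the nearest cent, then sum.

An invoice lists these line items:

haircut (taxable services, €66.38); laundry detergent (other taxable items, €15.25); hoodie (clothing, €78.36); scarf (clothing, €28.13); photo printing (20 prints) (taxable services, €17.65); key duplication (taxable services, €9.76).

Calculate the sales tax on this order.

€13.00

Haircut €66.38: taxable services → 8% → €5.31
Laundry detergent €15.25: other taxable items → 8% → €1.22
Hoodie €78.36: clothing, €75.00 or more → 4.75% → €3.72
Scarf €28.13: clothing, under €75.00 → 2% → €0.56
Photo printing (20 prints) €17.65: taxable services → 8% → €1.41
Key duplication €9.76: taxable services → 8% → €0.78
Total tax = €5.31 + €1.22 + €3.72 + €0.56 + €1.41 + €0.78 = €13.00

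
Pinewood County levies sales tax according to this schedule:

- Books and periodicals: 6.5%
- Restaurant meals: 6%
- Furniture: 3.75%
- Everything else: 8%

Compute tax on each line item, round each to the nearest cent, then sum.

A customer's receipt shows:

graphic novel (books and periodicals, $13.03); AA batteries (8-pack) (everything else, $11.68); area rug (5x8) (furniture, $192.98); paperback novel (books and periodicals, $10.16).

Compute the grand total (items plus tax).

$237.53

Graphic novel $13.03: books and periodicals → 6.5% → $0.85
AA batteries (8-pack) $11.68: everything else → 8% → $0.93
Area rug (5x8) $192.98: furniture → 3.75% → $7.24
Paperback novel $10.16: books and periodicals → 6.5% → $0.66
Subtotal = $227.85; tax = $9.68; total due = $237.53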